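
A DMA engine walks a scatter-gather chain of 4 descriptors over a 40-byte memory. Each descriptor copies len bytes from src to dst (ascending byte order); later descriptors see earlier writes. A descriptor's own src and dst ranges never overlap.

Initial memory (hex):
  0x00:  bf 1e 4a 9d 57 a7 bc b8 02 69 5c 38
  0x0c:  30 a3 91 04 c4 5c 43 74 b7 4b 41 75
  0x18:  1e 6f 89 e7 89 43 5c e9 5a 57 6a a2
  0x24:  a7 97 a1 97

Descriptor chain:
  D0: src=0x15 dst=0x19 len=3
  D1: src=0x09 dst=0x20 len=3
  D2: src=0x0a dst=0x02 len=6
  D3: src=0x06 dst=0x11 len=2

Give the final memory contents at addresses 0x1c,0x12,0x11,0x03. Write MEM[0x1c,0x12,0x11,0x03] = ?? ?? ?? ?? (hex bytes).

MEM[0x1c,0x12,0x11,0x03] = 89 04 91 38

#0 dst[0x19+3] := {0x4b,0x41,0x75}
#1 dst[0x20+3] := {0x69,0x5c,0x38}
#2 dst[0x02+6] := {0x5c,0x38,0x30,0xa3,0x91,0x04}
#3 dst[0x11+2] := {0x91,0x04}
query mem[0x1c]=0x89, mem[0x12]=0x04, mem[0x11]=0x91, mem[0x03]=0x38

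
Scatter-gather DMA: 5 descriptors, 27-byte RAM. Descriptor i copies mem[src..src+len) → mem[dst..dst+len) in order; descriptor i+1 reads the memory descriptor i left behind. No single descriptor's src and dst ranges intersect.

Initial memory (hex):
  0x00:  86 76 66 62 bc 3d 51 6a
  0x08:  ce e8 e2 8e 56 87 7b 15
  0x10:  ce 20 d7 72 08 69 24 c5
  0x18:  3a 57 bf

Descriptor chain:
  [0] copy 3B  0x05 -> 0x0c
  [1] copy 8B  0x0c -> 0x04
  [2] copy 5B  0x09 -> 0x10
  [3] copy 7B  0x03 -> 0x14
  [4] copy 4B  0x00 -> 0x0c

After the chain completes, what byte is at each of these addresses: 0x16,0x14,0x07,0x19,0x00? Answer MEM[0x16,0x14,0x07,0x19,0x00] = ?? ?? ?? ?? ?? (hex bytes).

  after D0: wrote 3B at 0x0c = 3d516a
  after D1: wrote 8B at 0x04 = 3d516a15ce20d772
  after D2: wrote 5B at 0x10 = 20d7723d51
  after D3: wrote 7B at 0x14 = 623d516a15ce20
  after D4: wrote 4B at 0x0c = 86766662
query mem[0x16]=0x51, mem[0x14]=0x62, mem[0x07]=0x15, mem[0x19]=0xce, mem[0x00]=0x86

MEM[0x16,0x14,0x07,0x19,0x00] = 51 62 15 ce 86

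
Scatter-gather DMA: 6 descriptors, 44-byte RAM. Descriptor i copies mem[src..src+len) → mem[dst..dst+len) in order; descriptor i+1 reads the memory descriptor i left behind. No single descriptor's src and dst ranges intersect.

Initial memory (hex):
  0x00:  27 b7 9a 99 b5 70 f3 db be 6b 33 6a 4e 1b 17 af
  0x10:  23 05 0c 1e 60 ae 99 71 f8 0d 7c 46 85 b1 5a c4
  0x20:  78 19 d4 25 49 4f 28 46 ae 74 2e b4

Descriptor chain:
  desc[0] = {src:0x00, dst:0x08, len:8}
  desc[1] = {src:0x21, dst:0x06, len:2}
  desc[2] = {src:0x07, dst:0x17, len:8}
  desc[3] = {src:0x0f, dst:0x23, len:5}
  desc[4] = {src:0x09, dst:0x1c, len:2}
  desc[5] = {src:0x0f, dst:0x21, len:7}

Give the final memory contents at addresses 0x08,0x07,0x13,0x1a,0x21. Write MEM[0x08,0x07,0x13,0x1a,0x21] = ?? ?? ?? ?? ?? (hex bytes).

  after D0: wrote 8B at 0x08 = 27b79a99b570f3db
  after D1: wrote 2B at 0x06 = 19d4
  after D2: wrote 8B at 0x17 = d427b79a99b570f3
  after D3: wrote 5B at 0x23 = db23050c1e
  after D4: wrote 2B at 0x1c = b79a
  after D5: wrote 7B at 0x21 = db23050c1e60ae
query mem[0x08]=0x27, mem[0x07]=0xd4, mem[0x13]=0x1e, mem[0x1a]=0x9a, mem[0x21]=0xdb

MEM[0x08,0x07,0x13,0x1a,0x21] = 27 d4 1e 9a db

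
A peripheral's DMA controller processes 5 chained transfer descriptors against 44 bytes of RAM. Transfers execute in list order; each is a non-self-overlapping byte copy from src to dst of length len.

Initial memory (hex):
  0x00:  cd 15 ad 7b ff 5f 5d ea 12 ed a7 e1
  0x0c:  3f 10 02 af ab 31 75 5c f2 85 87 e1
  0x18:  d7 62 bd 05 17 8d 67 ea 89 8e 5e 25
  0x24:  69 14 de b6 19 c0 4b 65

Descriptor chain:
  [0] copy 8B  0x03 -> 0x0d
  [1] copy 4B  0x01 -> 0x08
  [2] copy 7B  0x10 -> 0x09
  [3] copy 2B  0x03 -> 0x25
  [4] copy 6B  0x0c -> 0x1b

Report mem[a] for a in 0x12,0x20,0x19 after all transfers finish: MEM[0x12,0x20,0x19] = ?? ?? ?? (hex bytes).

MEM[0x12,0x20,0x19] = 12 ea 62

D0: mem[0x0d..0x14] <- [7b ff 5f 5d ea 12 ed a7]
D1: mem[0x08..0x0b] <- [15 ad 7b ff]
D2: mem[0x09..0x0f] <- [5d ea 12 ed a7 85 87]
D3: mem[0x25..0x26] <- [7b ff]
D4: mem[0x1b..0x20] <- [ed a7 85 87 5d ea]
query mem[0x12]=0x12, mem[0x20]=0xea, mem[0x19]=0x62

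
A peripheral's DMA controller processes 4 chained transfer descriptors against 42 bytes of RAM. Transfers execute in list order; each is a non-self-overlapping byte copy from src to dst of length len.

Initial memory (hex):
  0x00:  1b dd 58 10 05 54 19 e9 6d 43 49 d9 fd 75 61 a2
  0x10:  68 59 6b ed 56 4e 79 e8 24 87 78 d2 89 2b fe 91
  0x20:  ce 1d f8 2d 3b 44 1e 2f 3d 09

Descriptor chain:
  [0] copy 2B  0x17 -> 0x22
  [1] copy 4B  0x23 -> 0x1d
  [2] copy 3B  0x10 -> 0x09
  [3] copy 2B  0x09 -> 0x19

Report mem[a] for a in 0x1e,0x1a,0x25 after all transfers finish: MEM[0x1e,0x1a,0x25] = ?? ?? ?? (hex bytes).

  after D0: wrote 2B at 0x22 = e824
  after D1: wrote 4B at 0x1d = 243b441e
  after D2: wrote 3B at 0x09 = 68596b
  after D3: wrote 2B at 0x19 = 6859
query mem[0x1e]=0x3b, mem[0x1a]=0x59, mem[0x25]=0x44

MEM[0x1e,0x1a,0x25] = 3b 59 44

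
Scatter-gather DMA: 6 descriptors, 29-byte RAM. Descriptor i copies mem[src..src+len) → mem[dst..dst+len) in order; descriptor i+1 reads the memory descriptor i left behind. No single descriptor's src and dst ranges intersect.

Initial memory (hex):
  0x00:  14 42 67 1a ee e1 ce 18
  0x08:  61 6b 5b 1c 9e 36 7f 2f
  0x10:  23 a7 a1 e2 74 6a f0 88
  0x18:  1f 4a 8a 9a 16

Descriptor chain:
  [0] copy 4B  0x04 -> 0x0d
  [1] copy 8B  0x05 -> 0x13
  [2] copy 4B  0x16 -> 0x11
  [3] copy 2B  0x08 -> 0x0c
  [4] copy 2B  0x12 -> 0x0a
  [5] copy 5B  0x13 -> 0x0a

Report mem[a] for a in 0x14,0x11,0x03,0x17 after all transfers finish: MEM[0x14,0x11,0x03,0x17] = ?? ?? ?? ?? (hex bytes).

MEM[0x14,0x11,0x03,0x17] = 1c 61 1a 6b

#0 dst[0x0d+4] := {0xee,0xe1,0xce,0x18}
#1 dst[0x13+8] := {0xe1,0xce,0x18,0x61,0x6b,0x5b,0x1c,0x9e}
#2 dst[0x11+4] := {0x61,0x6b,0x5b,0x1c}
#3 dst[0x0c+2] := {0x61,0x6b}
#4 dst[0x0a+2] := {0x6b,0x5b}
#5 dst[0x0a+5] := {0x5b,0x1c,0x18,0x61,0x6b}
query mem[0x14]=0x1c, mem[0x11]=0x61, mem[0x03]=0x1a, mem[0x17]=0x6b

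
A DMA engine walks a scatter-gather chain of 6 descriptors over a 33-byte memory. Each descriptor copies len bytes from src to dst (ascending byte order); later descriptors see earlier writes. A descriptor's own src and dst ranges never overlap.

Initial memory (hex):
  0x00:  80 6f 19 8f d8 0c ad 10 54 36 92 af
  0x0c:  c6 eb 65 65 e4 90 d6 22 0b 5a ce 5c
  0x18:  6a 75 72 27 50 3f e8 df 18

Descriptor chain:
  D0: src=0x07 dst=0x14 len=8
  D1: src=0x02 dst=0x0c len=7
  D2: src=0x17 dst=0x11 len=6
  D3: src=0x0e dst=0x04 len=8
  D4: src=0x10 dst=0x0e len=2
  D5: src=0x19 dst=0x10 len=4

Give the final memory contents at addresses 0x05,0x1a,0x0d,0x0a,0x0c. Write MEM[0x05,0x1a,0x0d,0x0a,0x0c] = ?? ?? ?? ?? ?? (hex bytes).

D0: mem[0x14..0x1b] <- [10 54 36 92 af c6 eb 65]
D1: mem[0x0c..0x12] <- [19 8f d8 0c ad 10 54]
D2: mem[0x11..0x16] <- [92 af c6 eb 65 50]
D3: mem[0x04..0x0b] <- [d8 0c ad 92 af c6 eb 65]
D4: mem[0x0e..0x0f] <- [ad 92]
D5: mem[0x10..0x13] <- [c6 eb 65 50]
query mem[0x05]=0x0c, mem[0x1a]=0xeb, mem[0x0d]=0x8f, mem[0x0a]=0xeb, mem[0x0c]=0x19

MEM[0x05,0x1a,0x0d,0x0a,0x0c] = 0c eb 8f eb 19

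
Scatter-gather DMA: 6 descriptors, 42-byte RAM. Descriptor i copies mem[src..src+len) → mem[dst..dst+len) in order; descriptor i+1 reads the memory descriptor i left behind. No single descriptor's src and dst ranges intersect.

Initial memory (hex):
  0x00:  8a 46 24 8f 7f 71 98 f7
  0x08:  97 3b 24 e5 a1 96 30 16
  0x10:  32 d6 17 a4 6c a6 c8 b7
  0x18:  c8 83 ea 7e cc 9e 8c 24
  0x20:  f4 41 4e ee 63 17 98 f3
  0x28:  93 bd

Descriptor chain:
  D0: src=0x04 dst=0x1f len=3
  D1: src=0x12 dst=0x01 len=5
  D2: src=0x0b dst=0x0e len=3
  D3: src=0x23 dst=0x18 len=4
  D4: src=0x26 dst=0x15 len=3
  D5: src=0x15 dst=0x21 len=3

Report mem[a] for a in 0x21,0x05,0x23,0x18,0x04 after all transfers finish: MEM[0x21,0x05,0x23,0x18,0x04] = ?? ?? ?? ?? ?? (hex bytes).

MEM[0x21,0x05,0x23,0x18,0x04] = 98 c8 93 ee a6

  after D0: wrote 3B at 0x1f = 7f7198
  after D1: wrote 5B at 0x01 = 17a46ca6c8
  after D2: wrote 3B at 0x0e = e5a196
  after D3: wrote 4B at 0x18 = ee631798
  after D4: wrote 3B at 0x15 = 98f393
  after D5: wrote 3B at 0x21 = 98f393
query mem[0x21]=0x98, mem[0x05]=0xc8, mem[0x23]=0x93, mem[0x18]=0xee, mem[0x04]=0xa6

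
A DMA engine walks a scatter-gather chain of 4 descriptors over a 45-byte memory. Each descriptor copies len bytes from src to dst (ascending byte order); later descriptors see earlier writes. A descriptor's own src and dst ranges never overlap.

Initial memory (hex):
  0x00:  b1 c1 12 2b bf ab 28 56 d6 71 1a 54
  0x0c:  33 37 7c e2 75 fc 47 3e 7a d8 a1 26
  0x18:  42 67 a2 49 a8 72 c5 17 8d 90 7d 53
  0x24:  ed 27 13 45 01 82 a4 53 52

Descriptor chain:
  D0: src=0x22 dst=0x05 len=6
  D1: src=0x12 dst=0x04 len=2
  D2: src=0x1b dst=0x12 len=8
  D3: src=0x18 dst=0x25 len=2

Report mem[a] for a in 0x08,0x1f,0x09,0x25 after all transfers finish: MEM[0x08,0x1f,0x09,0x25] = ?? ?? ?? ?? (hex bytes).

  after D0: wrote 6B at 0x05 = 7d53ed271345
  after D1: wrote 2B at 0x04 = 473e
  after D2: wrote 8B at 0x12 = 49a872c5178d907d
  after D3: wrote 2B at 0x25 = 907d
query mem[0x08]=0x27, mem[0x1f]=0x17, mem[0x09]=0x13, mem[0x25]=0x90

MEM[0x08,0x1f,0x09,0x25] = 27 17 13 90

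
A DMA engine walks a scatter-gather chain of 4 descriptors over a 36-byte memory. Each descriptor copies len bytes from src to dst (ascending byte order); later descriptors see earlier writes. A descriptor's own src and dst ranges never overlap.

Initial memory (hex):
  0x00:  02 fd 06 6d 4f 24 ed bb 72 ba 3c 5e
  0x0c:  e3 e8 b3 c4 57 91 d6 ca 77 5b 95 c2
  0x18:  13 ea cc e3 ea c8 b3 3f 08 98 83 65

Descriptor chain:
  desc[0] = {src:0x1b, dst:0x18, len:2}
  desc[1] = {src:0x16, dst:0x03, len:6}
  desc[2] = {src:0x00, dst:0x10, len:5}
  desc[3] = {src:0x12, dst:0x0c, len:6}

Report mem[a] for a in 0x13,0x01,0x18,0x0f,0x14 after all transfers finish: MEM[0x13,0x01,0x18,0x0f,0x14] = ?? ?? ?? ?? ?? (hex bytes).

MEM[0x13,0x01,0x18,0x0f,0x14] = 95 fd e3 5b c2

[0] 0x1b->0x18 len=2 : e3 ea
[1] 0x16->0x03 len=6 : 95 c2 e3 ea cc e3
[2] 0x00->0x10 len=5 : 02 fd 06 95 c2
[3] 0x12->0x0c len=6 : 06 95 c2 5b 95 c2
query mem[0x13]=0x95, mem[0x01]=0xfd, mem[0x18]=0xe3, mem[0x0f]=0x5b, mem[0x14]=0xc2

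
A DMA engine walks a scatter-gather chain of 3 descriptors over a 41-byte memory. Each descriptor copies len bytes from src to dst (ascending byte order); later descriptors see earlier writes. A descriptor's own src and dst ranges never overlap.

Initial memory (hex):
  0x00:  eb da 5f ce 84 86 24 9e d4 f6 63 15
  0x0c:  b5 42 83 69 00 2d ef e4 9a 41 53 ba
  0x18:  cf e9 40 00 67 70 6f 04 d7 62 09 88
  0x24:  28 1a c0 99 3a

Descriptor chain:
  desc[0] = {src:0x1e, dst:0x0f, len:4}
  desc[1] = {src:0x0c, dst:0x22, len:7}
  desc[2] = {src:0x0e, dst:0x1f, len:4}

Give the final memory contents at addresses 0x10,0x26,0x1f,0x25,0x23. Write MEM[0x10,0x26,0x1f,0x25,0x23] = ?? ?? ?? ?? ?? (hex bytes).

#0 dst[0x0f+4] := {0x6f,0x04,0xd7,0x62}
#1 dst[0x22+7] := {0xb5,0x42,0x83,0x6f,0x04,0xd7,0x62}
#2 dst[0x1f+4] := {0x83,0x6f,0x04,0xd7}
query mem[0x10]=0x04, mem[0x26]=0x04, mem[0x1f]=0x83, mem[0x25]=0x6f, mem[0x23]=0x42

MEM[0x10,0x26,0x1f,0x25,0x23] = 04 04 83 6f 42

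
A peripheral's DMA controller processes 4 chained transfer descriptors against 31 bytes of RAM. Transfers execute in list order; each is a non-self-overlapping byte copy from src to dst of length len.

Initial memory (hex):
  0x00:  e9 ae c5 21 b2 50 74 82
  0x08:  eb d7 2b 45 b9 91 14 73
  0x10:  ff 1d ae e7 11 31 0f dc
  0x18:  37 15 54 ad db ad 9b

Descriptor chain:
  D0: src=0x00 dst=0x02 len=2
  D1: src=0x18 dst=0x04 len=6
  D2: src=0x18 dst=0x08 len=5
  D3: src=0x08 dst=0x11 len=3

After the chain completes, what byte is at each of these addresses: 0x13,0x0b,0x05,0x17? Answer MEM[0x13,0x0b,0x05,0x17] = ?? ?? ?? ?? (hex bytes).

MEM[0x13,0x0b,0x05,0x17] = 54 ad 15 dc

  after D0: wrote 2B at 0x02 = e9ae
  after D1: wrote 6B at 0x04 = 371554addbad
  after D2: wrote 5B at 0x08 = 371554addb
  after D3: wrote 3B at 0x11 = 371554
query mem[0x13]=0x54, mem[0x0b]=0xad, mem[0x05]=0x15, mem[0x17]=0xdc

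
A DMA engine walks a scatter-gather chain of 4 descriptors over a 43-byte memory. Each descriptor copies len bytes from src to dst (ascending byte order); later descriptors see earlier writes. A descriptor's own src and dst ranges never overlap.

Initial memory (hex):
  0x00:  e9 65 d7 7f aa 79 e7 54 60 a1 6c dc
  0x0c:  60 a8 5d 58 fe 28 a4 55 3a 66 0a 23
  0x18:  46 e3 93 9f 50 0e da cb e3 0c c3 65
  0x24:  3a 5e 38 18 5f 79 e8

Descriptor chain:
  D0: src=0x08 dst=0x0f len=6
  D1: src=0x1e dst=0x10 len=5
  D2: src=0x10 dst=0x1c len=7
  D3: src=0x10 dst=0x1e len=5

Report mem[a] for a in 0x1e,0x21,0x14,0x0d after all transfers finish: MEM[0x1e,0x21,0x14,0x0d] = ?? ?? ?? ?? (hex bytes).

  after D0: wrote 6B at 0x0f = 60a16cdc60a8
  after D1: wrote 5B at 0x10 = dacbe30cc3
  after D2: wrote 7B at 0x1c = dacbe30cc3660a
  after D3: wrote 5B at 0x1e = dacbe30cc3
query mem[0x1e]=0xda, mem[0x21]=0x0c, mem[0x14]=0xc3, mem[0x0d]=0xa8

MEM[0x1e,0x21,0x14,0x0d] = da 0c c3 a8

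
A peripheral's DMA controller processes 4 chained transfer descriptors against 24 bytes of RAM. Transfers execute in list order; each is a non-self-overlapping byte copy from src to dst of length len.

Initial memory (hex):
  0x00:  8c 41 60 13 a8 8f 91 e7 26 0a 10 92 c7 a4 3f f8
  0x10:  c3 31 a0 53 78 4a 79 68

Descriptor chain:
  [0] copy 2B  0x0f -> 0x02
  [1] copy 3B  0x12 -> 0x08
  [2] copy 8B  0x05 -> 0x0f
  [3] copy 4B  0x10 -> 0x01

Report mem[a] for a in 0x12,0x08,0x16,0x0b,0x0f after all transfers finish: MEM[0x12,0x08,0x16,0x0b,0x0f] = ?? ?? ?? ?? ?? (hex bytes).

[0] 0x0f->0x02 len=2 : f8 c3
[1] 0x12->0x08 len=3 : a0 53 78
[2] 0x05->0x0f len=8 : 8f 91 e7 a0 53 78 92 c7
[3] 0x10->0x01 len=4 : 91 e7 a0 53
query mem[0x12]=0xa0, mem[0x08]=0xa0, mem[0x16]=0xc7, mem[0x0b]=0x92, mem[0x0f]=0x8f

MEM[0x12,0x08,0x16,0x0b,0x0f] = a0 a0 c7 92 8f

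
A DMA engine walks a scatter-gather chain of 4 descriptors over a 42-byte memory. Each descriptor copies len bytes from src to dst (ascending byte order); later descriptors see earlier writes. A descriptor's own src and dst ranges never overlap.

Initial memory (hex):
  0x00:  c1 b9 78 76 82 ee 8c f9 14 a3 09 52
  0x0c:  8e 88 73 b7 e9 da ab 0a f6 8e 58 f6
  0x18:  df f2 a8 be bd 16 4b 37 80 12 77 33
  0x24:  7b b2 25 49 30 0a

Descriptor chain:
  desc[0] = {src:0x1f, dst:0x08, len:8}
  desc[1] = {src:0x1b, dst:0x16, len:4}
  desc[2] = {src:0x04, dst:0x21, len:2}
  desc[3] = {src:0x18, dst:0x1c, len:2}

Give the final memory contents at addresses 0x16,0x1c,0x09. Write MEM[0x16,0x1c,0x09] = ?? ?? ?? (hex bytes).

D0: mem[0x08..0x0f] <- [37 80 12 77 33 7b b2 25]
D1: mem[0x16..0x19] <- [be bd 16 4b]
D2: mem[0x21..0x22] <- [82 ee]
D3: mem[0x1c..0x1d] <- [16 4b]
query mem[0x16]=0xbe, mem[0x1c]=0x16, mem[0x09]=0x80

MEM[0x16,0x1c,0x09] = be 16 80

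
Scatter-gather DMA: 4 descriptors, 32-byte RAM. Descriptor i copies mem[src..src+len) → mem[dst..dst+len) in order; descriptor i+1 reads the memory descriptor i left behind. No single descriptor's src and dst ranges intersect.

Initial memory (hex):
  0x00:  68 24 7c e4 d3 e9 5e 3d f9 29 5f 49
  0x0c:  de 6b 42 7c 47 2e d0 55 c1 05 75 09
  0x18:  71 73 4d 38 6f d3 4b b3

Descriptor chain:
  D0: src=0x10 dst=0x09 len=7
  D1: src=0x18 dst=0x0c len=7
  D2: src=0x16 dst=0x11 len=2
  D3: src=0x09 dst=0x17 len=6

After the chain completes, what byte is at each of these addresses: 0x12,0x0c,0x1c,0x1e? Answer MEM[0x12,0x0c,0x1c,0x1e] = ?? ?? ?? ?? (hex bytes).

MEM[0x12,0x0c,0x1c,0x1e] = 09 71 4d 4b

#0 dst[0x09+7] := {0x47,0x2e,0xd0,0x55,0xc1,0x05,0x75}
#1 dst[0x0c+7] := {0x71,0x73,0x4d,0x38,0x6f,0xd3,0x4b}
#2 dst[0x11+2] := {0x75,0x09}
#3 dst[0x17+6] := {0x47,0x2e,0xd0,0x71,0x73,0x4d}
query mem[0x12]=0x09, mem[0x0c]=0x71, mem[0x1c]=0x4d, mem[0x1e]=0x4b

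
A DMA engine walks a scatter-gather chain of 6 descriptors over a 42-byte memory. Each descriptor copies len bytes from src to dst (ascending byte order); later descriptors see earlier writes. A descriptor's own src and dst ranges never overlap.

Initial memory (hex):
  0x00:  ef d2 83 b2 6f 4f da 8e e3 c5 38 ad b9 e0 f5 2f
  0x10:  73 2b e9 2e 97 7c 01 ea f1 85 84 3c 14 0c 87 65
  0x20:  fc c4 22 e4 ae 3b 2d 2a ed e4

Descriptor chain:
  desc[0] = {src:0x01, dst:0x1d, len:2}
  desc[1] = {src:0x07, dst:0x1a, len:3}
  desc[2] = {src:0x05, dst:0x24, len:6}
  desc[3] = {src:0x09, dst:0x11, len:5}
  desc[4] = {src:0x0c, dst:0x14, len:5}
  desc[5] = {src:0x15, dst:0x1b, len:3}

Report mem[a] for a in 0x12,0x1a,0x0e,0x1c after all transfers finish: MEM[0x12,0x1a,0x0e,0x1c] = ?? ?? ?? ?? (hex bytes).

MEM[0x12,0x1a,0x0e,0x1c] = 38 8e f5 f5

[0] 0x01->0x1d len=2 : d2 83
[1] 0x07->0x1a len=3 : 8e e3 c5
[2] 0x05->0x24 len=6 : 4f da 8e e3 c5 38
[3] 0x09->0x11 len=5 : c5 38 ad b9 e0
[4] 0x0c->0x14 len=5 : b9 e0 f5 2f 73
[5] 0x15->0x1b len=3 : e0 f5 2f
query mem[0x12]=0x38, mem[0x1a]=0x8e, mem[0x0e]=0xf5, mem[0x1c]=0xf5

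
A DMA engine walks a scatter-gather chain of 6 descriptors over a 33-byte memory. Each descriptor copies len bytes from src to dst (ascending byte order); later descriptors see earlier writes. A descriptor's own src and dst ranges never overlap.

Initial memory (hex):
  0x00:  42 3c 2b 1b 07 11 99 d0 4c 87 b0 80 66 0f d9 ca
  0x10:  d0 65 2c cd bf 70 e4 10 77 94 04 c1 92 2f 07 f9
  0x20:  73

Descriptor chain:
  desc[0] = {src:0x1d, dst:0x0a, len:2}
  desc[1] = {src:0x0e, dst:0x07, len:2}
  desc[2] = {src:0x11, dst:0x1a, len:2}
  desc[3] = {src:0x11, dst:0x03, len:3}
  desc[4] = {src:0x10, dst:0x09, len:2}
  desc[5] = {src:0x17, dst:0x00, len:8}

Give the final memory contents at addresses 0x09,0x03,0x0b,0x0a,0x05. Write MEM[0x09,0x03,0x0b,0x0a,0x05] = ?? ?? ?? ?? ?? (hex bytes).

[0] 0x1d->0x0a len=2 : 2f 07
[1] 0x0e->0x07 len=2 : d9 ca
[2] 0x11->0x1a len=2 : 65 2c
[3] 0x11->0x03 len=3 : 65 2c cd
[4] 0x10->0x09 len=2 : d0 65
[5] 0x17->0x00 len=8 : 10 77 94 65 2c 92 2f 07
query mem[0x09]=0xd0, mem[0x03]=0x65, mem[0x0b]=0x07, mem[0x0a]=0x65, mem[0x05]=0x92

MEM[0x09,0x03,0x0b,0x0a,0x05] = d0 65 07 65 92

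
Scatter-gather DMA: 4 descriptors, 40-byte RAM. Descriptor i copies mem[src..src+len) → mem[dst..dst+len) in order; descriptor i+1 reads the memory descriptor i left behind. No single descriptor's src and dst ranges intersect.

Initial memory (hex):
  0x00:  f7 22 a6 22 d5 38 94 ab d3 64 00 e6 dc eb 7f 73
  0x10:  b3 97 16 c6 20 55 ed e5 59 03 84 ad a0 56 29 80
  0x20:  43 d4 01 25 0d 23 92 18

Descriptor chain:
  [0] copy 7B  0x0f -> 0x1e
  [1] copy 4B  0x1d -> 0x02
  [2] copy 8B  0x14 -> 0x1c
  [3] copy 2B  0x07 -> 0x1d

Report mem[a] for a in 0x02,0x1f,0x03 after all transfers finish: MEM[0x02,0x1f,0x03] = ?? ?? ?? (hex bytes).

D0: mem[0x1e..0x24] <- [73 b3 97 16 c6 20 55]
D1: mem[0x02..0x05] <- [56 73 b3 97]
D2: mem[0x1c..0x23] <- [20 55 ed e5 59 03 84 ad]
D3: mem[0x1d..0x1e] <- [ab d3]
query mem[0x02]=0x56, mem[0x1f]=0xe5, mem[0x03]=0x73

MEM[0x02,0x1f,0x03] = 56 e5 73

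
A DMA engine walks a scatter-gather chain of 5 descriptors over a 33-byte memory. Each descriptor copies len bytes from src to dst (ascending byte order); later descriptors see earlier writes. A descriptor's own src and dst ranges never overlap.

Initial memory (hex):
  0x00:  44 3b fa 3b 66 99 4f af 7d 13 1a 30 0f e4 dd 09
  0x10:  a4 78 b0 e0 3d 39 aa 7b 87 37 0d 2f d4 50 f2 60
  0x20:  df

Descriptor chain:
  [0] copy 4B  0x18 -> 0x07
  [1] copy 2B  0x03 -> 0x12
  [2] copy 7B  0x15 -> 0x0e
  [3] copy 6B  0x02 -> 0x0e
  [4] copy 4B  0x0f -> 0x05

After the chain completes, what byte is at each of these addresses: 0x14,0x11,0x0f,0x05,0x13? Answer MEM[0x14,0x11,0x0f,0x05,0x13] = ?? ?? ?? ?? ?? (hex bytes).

MEM[0x14,0x11,0x0f,0x05,0x13] = 2f 99 3b 3b 87

D0: mem[0x07..0x0a] <- [87 37 0d 2f]
D1: mem[0x12..0x13] <- [3b 66]
D2: mem[0x0e..0x14] <- [39 aa 7b 87 37 0d 2f]
D3: mem[0x0e..0x13] <- [fa 3b 66 99 4f 87]
D4: mem[0x05..0x08] <- [3b 66 99 4f]
query mem[0x14]=0x2f, mem[0x11]=0x99, mem[0x0f]=0x3b, mem[0x05]=0x3b, mem[0x13]=0x87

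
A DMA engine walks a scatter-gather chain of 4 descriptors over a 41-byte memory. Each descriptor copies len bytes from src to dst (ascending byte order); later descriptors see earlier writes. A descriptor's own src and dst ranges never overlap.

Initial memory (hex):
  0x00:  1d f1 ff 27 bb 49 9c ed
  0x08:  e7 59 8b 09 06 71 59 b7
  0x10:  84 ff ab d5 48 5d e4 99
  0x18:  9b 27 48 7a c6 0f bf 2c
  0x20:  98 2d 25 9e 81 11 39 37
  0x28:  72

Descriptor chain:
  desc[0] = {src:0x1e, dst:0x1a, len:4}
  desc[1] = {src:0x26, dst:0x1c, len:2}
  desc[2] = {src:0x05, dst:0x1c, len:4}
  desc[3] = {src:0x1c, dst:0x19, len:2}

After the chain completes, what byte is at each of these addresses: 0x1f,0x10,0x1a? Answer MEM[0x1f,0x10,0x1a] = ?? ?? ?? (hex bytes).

  after D0: wrote 4B at 0x1a = bf2c982d
  after D1: wrote 2B at 0x1c = 3937
  after D2: wrote 4B at 0x1c = 499cede7
  after D3: wrote 2B at 0x19 = 499c
query mem[0x1f]=0xe7, mem[0x10]=0x84, mem[0x1a]=0x9c

MEM[0x1f,0x10,0x1a] = e7 84 9c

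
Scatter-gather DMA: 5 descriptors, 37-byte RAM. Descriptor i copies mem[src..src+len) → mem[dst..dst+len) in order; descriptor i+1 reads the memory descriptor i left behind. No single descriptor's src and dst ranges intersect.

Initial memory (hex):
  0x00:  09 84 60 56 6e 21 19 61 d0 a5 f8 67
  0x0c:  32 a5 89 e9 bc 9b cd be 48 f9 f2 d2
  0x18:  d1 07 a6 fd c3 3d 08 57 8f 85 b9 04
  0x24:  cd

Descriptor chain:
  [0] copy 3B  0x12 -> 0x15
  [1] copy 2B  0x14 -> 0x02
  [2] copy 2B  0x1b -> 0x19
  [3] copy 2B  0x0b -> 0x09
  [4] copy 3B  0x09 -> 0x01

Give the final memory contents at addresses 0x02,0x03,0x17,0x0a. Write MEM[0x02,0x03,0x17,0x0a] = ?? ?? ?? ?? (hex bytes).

#0 dst[0x15+3] := {0xcd,0xbe,0x48}
#1 dst[0x02+2] := {0x48,0xcd}
#2 dst[0x19+2] := {0xfd,0xc3}
#3 dst[0x09+2] := {0x67,0x32}
#4 dst[0x01+3] := {0x67,0x32,0x67}
query mem[0x02]=0x32, mem[0x03]=0x67, mem[0x17]=0x48, mem[0x0a]=0x32

MEM[0x02,0x03,0x17,0x0a] = 32 67 48 32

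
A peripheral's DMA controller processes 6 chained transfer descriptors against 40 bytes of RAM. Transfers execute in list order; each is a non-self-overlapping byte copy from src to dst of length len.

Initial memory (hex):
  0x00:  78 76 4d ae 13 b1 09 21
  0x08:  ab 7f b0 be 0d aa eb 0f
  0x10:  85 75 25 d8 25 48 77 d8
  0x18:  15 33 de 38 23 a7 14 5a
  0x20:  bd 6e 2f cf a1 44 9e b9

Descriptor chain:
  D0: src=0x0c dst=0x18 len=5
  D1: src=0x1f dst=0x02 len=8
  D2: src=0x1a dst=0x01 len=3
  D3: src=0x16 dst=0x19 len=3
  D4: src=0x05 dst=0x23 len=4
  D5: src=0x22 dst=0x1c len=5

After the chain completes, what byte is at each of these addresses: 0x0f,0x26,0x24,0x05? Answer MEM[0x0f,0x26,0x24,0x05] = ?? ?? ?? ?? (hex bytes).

MEM[0x0f,0x26,0x24,0x05] = 0f 44 cf 2f

  after D0: wrote 5B at 0x18 = 0daaeb0f85
  after D1: wrote 8B at 0x02 = 5abd6e2fcfa1449e
  after D2: wrote 3B at 0x01 = eb0f85
  after D3: wrote 3B at 0x19 = 77d80d
  after D4: wrote 4B at 0x23 = 2fcfa144
  after D5: wrote 5B at 0x1c = 2f2fcfa144
query mem[0x0f]=0x0f, mem[0x26]=0x44, mem[0x24]=0xcf, mem[0x05]=0x2f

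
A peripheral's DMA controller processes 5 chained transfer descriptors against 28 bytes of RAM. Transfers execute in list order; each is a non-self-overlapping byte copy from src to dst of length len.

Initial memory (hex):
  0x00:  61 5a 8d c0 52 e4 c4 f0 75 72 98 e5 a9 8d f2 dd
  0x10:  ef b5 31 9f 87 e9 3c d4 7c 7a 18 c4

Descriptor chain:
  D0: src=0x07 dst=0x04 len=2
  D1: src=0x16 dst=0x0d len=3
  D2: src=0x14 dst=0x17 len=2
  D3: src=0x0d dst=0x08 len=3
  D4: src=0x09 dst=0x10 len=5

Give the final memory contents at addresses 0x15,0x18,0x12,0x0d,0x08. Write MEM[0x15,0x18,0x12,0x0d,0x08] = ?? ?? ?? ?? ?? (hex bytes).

D0: mem[0x04..0x05] <- [f0 75]
D1: mem[0x0d..0x0f] <- [3c d4 7c]
D2: mem[0x17..0x18] <- [87 e9]
D3: mem[0x08..0x0a] <- [3c d4 7c]
D4: mem[0x10..0x14] <- [d4 7c e5 a9 3c]
query mem[0x15]=0xe9, mem[0x18]=0xe9, mem[0x12]=0xe5, mem[0x0d]=0x3c, mem[0x08]=0x3c

MEM[0x15,0x18,0x12,0x0d,0x08] = e9 e9 e5 3c 3c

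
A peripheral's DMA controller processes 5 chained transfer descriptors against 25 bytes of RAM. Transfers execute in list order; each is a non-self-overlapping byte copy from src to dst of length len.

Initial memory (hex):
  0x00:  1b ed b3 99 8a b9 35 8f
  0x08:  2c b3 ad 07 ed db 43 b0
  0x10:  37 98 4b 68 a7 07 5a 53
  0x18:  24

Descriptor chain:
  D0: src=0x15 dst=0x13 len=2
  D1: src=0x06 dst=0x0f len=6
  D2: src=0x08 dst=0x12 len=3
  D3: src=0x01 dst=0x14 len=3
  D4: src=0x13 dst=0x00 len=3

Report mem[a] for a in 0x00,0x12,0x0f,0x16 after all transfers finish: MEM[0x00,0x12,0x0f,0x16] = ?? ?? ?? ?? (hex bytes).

#0 dst[0x13+2] := {0x07,0x5a}
#1 dst[0x0f+6] := {0x35,0x8f,0x2c,0xb3,0xad,0x07}
#2 dst[0x12+3] := {0x2c,0xb3,0xad}
#3 dst[0x14+3] := {0xed,0xb3,0x99}
#4 dst[0x00+3] := {0xb3,0xed,0xb3}
query mem[0x00]=0xb3, mem[0x12]=0x2c, mem[0x0f]=0x35, mem[0x16]=0x99

MEM[0x00,0x12,0x0f,0x16] = b3 2c 35 99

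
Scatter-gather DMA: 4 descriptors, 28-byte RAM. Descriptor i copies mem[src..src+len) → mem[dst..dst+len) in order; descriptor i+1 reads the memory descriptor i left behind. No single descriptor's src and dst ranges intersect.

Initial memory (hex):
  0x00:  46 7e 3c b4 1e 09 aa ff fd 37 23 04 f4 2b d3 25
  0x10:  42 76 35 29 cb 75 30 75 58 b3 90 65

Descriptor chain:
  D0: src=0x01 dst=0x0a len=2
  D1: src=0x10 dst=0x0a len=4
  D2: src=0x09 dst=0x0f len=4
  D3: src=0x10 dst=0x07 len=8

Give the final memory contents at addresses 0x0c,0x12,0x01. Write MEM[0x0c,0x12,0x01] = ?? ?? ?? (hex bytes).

MEM[0x0c,0x12,0x01] = 75 35 7e

D0: mem[0x0a..0x0b] <- [7e 3c]
D1: mem[0x0a..0x0d] <- [42 76 35 29]
D2: mem[0x0f..0x12] <- [37 42 76 35]
D3: mem[0x07..0x0e] <- [42 76 35 29 cb 75 30 75]
query mem[0x0c]=0x75, mem[0x12]=0x35, mem[0x01]=0x7e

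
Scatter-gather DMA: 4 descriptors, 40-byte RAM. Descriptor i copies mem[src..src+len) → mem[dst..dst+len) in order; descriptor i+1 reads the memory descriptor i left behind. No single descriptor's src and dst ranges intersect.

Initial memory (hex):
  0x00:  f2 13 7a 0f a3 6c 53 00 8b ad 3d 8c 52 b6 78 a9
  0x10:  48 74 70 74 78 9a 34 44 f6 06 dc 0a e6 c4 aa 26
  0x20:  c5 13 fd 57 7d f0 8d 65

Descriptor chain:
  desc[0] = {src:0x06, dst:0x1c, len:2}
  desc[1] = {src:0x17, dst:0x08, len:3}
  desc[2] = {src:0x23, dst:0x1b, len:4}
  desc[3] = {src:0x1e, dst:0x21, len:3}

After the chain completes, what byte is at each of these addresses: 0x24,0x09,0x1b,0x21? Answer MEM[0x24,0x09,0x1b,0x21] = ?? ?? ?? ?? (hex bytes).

MEM[0x24,0x09,0x1b,0x21] = 7d f6 57 8d

#0 dst[0x1c+2] := {0x53,0x00}
#1 dst[0x08+3] := {0x44,0xf6,0x06}
#2 dst[0x1b+4] := {0x57,0x7d,0xf0,0x8d}
#3 dst[0x21+3] := {0x8d,0x26,0xc5}
query mem[0x24]=0x7d, mem[0x09]=0xf6, mem[0x1b]=0x57, mem[0x21]=0x8d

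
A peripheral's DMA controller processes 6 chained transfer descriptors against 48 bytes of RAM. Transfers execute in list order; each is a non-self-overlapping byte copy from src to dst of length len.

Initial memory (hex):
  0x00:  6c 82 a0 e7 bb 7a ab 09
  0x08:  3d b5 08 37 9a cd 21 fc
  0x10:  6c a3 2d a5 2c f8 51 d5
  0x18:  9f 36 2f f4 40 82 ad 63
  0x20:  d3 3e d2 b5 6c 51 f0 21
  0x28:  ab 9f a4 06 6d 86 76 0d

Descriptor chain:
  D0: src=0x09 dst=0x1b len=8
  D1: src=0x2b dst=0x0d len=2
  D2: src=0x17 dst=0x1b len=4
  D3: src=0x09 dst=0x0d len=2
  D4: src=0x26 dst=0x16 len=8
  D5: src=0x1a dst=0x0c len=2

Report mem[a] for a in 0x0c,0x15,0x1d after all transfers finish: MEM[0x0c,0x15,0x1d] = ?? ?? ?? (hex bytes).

MEM[0x0c,0x15,0x1d] = a4 f8 86

#0 dst[0x1b+8] := {0xb5,0x08,0x37,0x9a,0xcd,0x21,0xfc,0x6c}
#1 dst[0x0d+2] := {0x06,0x6d}
#2 dst[0x1b+4] := {0xd5,0x9f,0x36,0x2f}
#3 dst[0x0d+2] := {0xb5,0x08}
#4 dst[0x16+8] := {0xf0,0x21,0xab,0x9f,0xa4,0x06,0x6d,0x86}
#5 dst[0x0c+2] := {0xa4,0x06}
query mem[0x0c]=0xa4, mem[0x15]=0xf8, mem[0x1d]=0x86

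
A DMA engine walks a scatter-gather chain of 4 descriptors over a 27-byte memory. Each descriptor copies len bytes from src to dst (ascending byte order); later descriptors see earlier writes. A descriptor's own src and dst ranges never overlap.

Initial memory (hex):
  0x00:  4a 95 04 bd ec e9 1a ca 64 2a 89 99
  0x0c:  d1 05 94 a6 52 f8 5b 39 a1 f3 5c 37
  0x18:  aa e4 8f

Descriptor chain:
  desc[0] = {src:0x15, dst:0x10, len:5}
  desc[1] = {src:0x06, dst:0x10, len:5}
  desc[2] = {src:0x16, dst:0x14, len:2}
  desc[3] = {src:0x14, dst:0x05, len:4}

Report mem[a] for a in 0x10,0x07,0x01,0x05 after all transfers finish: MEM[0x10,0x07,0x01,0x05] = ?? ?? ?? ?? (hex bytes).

[0] 0x15->0x10 len=5 : f3 5c 37 aa e4
[1] 0x06->0x10 len=5 : 1a ca 64 2a 89
[2] 0x16->0x14 len=2 : 5c 37
[3] 0x14->0x05 len=4 : 5c 37 5c 37
query mem[0x10]=0x1a, mem[0x07]=0x5c, mem[0x01]=0x95, mem[0x05]=0x5c

MEM[0x10,0x07,0x01,0x05] = 1a 5c 95 5c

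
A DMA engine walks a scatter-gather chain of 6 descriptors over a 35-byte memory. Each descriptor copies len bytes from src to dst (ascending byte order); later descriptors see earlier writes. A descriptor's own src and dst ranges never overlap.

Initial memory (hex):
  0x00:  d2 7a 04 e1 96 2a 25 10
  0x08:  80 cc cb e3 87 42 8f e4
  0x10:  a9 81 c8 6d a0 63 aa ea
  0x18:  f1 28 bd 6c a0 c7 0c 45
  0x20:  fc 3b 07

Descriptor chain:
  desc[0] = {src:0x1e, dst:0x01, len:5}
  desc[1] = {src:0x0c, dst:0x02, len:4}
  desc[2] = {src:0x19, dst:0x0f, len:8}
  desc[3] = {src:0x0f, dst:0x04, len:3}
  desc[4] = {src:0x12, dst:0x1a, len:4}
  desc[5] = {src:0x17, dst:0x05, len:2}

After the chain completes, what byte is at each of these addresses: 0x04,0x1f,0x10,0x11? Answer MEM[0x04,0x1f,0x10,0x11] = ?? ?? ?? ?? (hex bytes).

  after D0: wrote 5B at 0x01 = 0c45fc3b07
  after D1: wrote 4B at 0x02 = 87428fe4
  after D2: wrote 8B at 0x0f = 28bd6ca0c70c45fc
  after D3: wrote 3B at 0x04 = 28bd6c
  after D4: wrote 4B at 0x1a = a0c70c45
  after D5: wrote 2B at 0x05 = eaf1
query mem[0x04]=0x28, mem[0x1f]=0x45, mem[0x10]=0xbd, mem[0x11]=0x6c

MEM[0x04,0x1f,0x10,0x11] = 28 45 bd 6c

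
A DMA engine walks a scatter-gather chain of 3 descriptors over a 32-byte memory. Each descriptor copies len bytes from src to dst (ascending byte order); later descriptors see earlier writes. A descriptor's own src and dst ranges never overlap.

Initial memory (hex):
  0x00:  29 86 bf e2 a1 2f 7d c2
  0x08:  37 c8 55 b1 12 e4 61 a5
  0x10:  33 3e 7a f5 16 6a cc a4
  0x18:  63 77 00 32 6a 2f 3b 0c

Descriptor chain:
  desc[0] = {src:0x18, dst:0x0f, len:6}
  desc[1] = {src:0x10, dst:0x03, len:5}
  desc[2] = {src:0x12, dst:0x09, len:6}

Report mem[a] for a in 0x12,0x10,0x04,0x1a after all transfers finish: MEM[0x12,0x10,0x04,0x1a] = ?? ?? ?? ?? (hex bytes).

MEM[0x12,0x10,0x04,0x1a] = 32 77 00 00

D0: mem[0x0f..0x14] <- [63 77 00 32 6a 2f]
D1: mem[0x03..0x07] <- [77 00 32 6a 2f]
D2: mem[0x09..0x0e] <- [32 6a 2f 6a cc a4]
query mem[0x12]=0x32, mem[0x10]=0x77, mem[0x04]=0x00, mem[0x1a]=0x00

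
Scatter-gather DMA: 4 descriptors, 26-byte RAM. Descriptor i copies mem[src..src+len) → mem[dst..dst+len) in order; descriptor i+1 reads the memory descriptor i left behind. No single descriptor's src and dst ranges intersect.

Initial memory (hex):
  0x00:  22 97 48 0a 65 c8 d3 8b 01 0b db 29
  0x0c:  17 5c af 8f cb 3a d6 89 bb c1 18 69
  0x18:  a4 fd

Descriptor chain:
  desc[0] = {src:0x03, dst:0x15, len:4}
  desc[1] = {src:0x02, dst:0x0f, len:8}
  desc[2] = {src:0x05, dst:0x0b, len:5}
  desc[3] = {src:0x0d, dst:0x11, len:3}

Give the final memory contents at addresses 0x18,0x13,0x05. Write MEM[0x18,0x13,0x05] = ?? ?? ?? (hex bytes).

MEM[0x18,0x13,0x05] = d3 0b c8

#0 dst[0x15+4] := {0x0a,0x65,0xc8,0xd3}
#1 dst[0x0f+8] := {0x48,0x0a,0x65,0xc8,0xd3,0x8b,0x01,0x0b}
#2 dst[0x0b+5] := {0xc8,0xd3,0x8b,0x01,0x0b}
#3 dst[0x11+3] := {0x8b,0x01,0x0b}
query mem[0x18]=0xd3, mem[0x13]=0x0b, mem[0x05]=0xc8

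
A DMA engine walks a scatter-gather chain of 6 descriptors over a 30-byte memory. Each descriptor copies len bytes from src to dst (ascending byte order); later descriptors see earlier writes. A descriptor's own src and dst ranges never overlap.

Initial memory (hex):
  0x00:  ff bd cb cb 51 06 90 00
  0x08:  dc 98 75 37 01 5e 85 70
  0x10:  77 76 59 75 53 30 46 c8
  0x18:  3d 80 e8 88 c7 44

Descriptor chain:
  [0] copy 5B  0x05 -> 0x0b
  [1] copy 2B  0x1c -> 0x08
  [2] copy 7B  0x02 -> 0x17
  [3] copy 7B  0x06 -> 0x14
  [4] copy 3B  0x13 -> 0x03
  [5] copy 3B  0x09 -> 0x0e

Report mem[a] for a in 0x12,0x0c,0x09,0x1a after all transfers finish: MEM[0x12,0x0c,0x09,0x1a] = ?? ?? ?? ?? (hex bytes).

MEM[0x12,0x0c,0x09,0x1a] = 59 90 44 90

D0: mem[0x0b..0x0f] <- [06 90 00 dc 98]
D1: mem[0x08..0x09] <- [c7 44]
D2: mem[0x17..0x1d] <- [cb cb 51 06 90 00 c7]
D3: mem[0x14..0x1a] <- [90 00 c7 44 75 06 90]
D4: mem[0x03..0x05] <- [75 90 00]
D5: mem[0x0e..0x10] <- [44 75 06]
query mem[0x12]=0x59, mem[0x0c]=0x90, mem[0x09]=0x44, mem[0x1a]=0x90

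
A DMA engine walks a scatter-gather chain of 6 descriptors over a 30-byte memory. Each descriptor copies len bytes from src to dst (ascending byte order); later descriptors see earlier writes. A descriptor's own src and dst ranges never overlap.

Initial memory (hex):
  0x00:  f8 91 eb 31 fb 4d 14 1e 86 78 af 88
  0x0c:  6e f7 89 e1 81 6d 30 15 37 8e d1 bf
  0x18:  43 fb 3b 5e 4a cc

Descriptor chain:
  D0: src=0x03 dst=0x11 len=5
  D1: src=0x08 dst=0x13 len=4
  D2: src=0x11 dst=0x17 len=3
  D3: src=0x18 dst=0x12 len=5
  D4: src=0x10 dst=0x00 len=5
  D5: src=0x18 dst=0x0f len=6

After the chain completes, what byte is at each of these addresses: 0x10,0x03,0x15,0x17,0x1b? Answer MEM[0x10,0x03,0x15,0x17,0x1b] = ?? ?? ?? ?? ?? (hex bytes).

MEM[0x10,0x03,0x15,0x17,0x1b] = 86 86 5e 31 5e

[0] 0x03->0x11 len=5 : 31 fb 4d 14 1e
[1] 0x08->0x13 len=4 : 86 78 af 88
[2] 0x11->0x17 len=3 : 31 fb 86
[3] 0x18->0x12 len=5 : fb 86 3b 5e 4a
[4] 0x10->0x00 len=5 : 81 31 fb 86 3b
[5] 0x18->0x0f len=6 : fb 86 3b 5e 4a cc
query mem[0x10]=0x86, mem[0x03]=0x86, mem[0x15]=0x5e, mem[0x17]=0x31, mem[0x1b]=0x5e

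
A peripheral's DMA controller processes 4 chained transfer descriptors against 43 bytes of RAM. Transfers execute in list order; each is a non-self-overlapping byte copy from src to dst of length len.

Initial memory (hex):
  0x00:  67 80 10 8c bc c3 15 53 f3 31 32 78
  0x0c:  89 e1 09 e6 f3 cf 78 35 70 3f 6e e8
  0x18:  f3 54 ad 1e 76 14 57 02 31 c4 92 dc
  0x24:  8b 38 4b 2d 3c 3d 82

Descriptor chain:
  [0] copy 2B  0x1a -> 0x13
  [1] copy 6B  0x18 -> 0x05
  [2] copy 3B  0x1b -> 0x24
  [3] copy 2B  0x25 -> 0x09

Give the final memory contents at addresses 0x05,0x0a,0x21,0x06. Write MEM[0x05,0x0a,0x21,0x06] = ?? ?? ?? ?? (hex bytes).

#0 dst[0x13+2] := {0xad,0x1e}
#1 dst[0x05+6] := {0xf3,0x54,0xad,0x1e,0x76,0x14}
#2 dst[0x24+3] := {0x1e,0x76,0x14}
#3 dst[0x09+2] := {0x76,0x14}
query mem[0x05]=0xf3, mem[0x0a]=0x14, mem[0x21]=0xc4, mem[0x06]=0x54

MEM[0x05,0x0a,0x21,0x06] = f3 14 c4 54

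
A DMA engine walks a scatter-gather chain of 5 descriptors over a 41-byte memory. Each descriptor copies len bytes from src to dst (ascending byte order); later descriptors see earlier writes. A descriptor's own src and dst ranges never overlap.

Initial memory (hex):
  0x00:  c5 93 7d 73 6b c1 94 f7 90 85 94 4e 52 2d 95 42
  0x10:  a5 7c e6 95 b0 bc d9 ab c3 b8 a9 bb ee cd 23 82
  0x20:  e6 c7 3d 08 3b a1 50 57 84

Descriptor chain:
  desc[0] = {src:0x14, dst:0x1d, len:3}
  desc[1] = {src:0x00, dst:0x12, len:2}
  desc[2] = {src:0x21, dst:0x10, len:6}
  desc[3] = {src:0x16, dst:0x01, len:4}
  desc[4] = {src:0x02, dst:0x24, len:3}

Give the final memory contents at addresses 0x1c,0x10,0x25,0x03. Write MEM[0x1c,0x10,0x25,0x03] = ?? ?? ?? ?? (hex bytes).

MEM[0x1c,0x10,0x25,0x03] = ee c7 c3 c3

D0: mem[0x1d..0x1f] <- [b0 bc d9]
D1: mem[0x12..0x13] <- [c5 93]
D2: mem[0x10..0x15] <- [c7 3d 08 3b a1 50]
D3: mem[0x01..0x04] <- [d9 ab c3 b8]
D4: mem[0x24..0x26] <- [ab c3 b8]
query mem[0x1c]=0xee, mem[0x10]=0xc7, mem[0x25]=0xc3, mem[0x03]=0xc3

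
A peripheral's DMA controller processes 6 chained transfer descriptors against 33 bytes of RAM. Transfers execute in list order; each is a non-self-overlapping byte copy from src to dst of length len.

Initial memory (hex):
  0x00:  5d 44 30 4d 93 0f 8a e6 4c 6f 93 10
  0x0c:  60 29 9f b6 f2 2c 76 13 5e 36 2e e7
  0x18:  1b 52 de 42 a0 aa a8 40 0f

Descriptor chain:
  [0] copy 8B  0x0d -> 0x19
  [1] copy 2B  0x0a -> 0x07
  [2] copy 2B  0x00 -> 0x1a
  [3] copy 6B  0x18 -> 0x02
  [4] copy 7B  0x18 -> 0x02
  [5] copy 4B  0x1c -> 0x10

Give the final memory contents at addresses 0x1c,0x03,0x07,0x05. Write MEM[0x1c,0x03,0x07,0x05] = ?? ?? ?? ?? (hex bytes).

MEM[0x1c,0x03,0x07,0x05] = f2 29 2c 44

  after D0: wrote 8B at 0x19 = 299fb6f22c76135e
  after D1: wrote 2B at 0x07 = 9310
  after D2: wrote 2B at 0x1a = 5d44
  after D3: wrote 6B at 0x02 = 1b295d44f22c
  after D4: wrote 7B at 0x02 = 1b295d44f22c76
  after D5: wrote 4B at 0x10 = f22c7613
query mem[0x1c]=0xf2, mem[0x03]=0x29, mem[0x07]=0x2c, mem[0x05]=0x44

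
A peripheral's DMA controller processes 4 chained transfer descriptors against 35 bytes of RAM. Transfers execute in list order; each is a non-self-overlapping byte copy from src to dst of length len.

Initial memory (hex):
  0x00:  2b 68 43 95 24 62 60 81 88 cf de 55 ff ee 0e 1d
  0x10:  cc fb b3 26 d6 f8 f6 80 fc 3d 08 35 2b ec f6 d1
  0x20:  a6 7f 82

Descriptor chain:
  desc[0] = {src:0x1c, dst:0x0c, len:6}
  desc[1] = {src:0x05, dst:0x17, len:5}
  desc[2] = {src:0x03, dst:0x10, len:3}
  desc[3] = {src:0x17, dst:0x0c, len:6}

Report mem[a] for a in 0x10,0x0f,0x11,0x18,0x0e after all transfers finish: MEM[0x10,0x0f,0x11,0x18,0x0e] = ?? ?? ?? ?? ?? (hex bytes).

MEM[0x10,0x0f,0x11,0x18,0x0e] = cf 88 2b 60 81

D0: mem[0x0c..0x11] <- [2b ec f6 d1 a6 7f]
D1: mem[0x17..0x1b] <- [62 60 81 88 cf]
D2: mem[0x10..0x12] <- [95 24 62]
D3: mem[0x0c..0x11] <- [62 60 81 88 cf 2b]
query mem[0x10]=0xcf, mem[0x0f]=0x88, mem[0x11]=0x2b, mem[0x18]=0x60, mem[0x0e]=0x81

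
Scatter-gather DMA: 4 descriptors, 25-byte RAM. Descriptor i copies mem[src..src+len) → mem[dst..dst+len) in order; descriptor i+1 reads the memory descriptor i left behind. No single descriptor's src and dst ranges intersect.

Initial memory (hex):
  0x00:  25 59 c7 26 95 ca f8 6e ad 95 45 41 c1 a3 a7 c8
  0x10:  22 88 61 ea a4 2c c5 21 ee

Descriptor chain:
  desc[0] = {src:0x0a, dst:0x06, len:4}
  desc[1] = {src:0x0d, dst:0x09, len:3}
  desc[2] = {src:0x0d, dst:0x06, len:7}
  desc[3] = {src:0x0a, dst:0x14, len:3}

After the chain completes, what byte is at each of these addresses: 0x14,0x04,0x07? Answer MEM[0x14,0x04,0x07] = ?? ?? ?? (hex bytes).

D0: mem[0x06..0x09] <- [45 41 c1 a3]
D1: mem[0x09..0x0b] <- [a3 a7 c8]
D2: mem[0x06..0x0c] <- [a3 a7 c8 22 88 61 ea]
D3: mem[0x14..0x16] <- [88 61 ea]
query mem[0x14]=0x88, mem[0x04]=0x95, mem[0x07]=0xa7

MEM[0x14,0x04,0x07] = 88 95 a7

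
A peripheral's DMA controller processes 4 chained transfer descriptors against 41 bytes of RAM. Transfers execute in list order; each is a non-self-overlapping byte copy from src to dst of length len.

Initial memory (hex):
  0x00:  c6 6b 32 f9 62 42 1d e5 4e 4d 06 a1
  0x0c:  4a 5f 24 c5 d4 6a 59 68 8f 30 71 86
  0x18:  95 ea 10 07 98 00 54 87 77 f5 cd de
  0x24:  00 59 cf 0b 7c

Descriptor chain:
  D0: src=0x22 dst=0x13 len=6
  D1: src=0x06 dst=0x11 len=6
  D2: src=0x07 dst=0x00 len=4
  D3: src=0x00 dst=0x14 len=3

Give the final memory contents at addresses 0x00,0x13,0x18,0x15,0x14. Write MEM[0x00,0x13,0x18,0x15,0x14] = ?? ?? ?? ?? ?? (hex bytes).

MEM[0x00,0x13,0x18,0x15,0x14] = e5 4e 0b 4e e5

[0] 0x22->0x13 len=6 : cd de 00 59 cf 0b
[1] 0x06->0x11 len=6 : 1d e5 4e 4d 06 a1
[2] 0x07->0x00 len=4 : e5 4e 4d 06
[3] 0x00->0x14 len=3 : e5 4e 4d
query mem[0x00]=0xe5, mem[0x13]=0x4e, mem[0x18]=0x0b, mem[0x15]=0x4e, mem[0x14]=0xe5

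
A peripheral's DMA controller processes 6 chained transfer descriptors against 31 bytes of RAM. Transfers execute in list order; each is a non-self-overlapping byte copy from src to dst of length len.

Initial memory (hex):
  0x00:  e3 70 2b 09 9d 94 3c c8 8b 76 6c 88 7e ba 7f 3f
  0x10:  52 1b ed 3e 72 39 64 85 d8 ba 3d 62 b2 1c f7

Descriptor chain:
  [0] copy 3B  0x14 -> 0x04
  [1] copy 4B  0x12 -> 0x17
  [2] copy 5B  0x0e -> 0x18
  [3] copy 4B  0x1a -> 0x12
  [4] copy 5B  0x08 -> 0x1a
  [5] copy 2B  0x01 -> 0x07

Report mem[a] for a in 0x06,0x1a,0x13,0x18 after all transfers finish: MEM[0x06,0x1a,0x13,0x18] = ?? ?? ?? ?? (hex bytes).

  after D0: wrote 3B at 0x04 = 723964
  after D1: wrote 4B at 0x17 = ed3e7239
  after D2: wrote 5B at 0x18 = 7f3f521bed
  after D3: wrote 4B at 0x12 = 521bed1c
  after D4: wrote 5B at 0x1a = 8b766c887e
  after D5: wrote 2B at 0x07 = 702b
query mem[0x06]=0x64, mem[0x1a]=0x8b, mem[0x13]=0x1b, mem[0x18]=0x7f

MEM[0x06,0x1a,0x13,0x18] = 64 8b 1b 7f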